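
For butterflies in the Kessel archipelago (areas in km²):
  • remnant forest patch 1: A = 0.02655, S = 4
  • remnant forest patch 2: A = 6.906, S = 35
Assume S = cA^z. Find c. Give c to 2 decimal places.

16.47

z = ln(S₂/S₁) / ln(A₂/A₁) = ln(35/4) / ln(6.906/0.02655) = 2.1691 / 5.5611 = 0.3900
c = S₁ / A₁^z = 4 / 0.02655^0.3900 = 4 / 0.2428 = 16.47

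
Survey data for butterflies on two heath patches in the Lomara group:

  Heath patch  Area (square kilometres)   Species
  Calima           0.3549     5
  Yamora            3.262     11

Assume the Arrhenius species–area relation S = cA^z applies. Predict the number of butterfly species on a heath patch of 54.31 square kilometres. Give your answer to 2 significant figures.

z = ln(11/5) / ln(3.262/0.3549) = 0.7885 / 2.2183 = 0.3554
c = 5 / 0.3549^0.3554 = 5 / 0.692 = 7.226
S₃ = 7.226 × 54.31^0.3554 = 7.226 × 4.137 ≈ 29.89

30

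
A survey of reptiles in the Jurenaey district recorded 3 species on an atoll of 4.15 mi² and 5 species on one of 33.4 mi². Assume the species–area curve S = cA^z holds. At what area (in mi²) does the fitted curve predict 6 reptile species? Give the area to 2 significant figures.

z = ln(5/3) / ln(33.4/4.15) = 0.5108 / 2.0854 = 0.2449
c = 3 / 4.15^0.2449 = 3 / 1.417 = 2.117
A = (6/2.117)^(1/0.2449) ⇒ ln A = ln(2.834)/0.2449 = 4.2529
A = e^4.2529 ≈ 70.31 mi²

70 mi²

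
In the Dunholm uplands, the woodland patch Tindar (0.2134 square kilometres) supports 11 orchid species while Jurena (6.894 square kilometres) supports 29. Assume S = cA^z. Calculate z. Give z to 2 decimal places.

0.28

Taking logs: ln S = ln c + z ln A, so z = (ln S₂ − ln S₁)/(ln A₂ − ln A₁).
z = ln(29/11) / ln(6.894/0.2134) = ln(2.636) / ln(32.31) = 0.9694 / 3.4752 = 0.2789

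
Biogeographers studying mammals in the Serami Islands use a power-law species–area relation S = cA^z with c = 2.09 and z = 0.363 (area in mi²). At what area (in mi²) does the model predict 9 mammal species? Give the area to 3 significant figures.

55.8 mi²

9 = 2.09 × A^0.363  ⇒  A^0.363 = 9/2.09 = 4.306
ln A = ln(4.306) / 0.363 = 1.4601 / 0.363 = 4.0222
A = e^4.0222 ≈ 55.82 mi²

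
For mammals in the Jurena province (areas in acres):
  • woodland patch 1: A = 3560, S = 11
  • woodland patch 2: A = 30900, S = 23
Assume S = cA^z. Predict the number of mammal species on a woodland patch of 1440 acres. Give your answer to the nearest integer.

z = ln(23/11) / ln(30900/3560) = 0.7376 / 2.1610 = 0.3413
c = 11 / 3560^0.3413 = 11 / 16.3 = 0.6748
S₃ = 0.6748 × 1440^0.3413 = 0.6748 × 11.97 ≈ 8.076

8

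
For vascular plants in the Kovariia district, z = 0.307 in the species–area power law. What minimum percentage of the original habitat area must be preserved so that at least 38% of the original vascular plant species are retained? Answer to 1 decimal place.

4.3%

Need (A_new/A_old)^0.307 = 0.38, so A_new/A_old = 0.38^(1/0.307) = 0.38^3.257
ln(A_new/A_old) = ln 0.38 / 0.307 = -0.9676 / 0.307 = -3.1517
A_new/A_old = e^-3.1517 ≈ 0.04278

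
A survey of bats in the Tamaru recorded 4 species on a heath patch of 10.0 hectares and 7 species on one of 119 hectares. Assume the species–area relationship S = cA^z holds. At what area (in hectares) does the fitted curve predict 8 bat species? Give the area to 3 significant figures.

215 hectares

z = ln(7/4) / ln(119/10) = 0.5596 / 2.4765 = 0.2260
c = 4 / 10^0.2260 = 4 / 1.683 = 2.377
A = (8/2.377)^(1/0.2260) ⇒ ln A = ln(3.365)/0.2260 = 5.3701
A = e^5.3701 ≈ 214.9 hectares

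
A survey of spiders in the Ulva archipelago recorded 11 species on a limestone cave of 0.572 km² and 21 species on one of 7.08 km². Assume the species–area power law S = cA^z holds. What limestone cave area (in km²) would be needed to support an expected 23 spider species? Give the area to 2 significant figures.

z = ln(21/11) / ln(7.08/0.572) = 0.6466 / 2.5159 = 0.2570
c = 11 / 0.572^0.2570 = 11 / 0.8663 = 12.7
A = (23/12.7)^(1/0.2570) ⇒ ln A = ln(1.811)/0.2570 = 2.3112
A = e^2.3112 ≈ 10.09 km²

10 km²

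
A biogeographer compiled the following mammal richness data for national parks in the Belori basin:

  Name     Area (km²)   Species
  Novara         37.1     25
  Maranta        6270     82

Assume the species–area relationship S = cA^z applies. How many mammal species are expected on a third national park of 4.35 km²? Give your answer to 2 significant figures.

15

z = ln(82/25) / ln(6270/37.1) = 1.1878 / 5.1299 = 0.2316
c = 25 / 37.1^0.2316 = 25 / 2.309 = 10.83
S₃ = 10.83 × 4.35^0.2316 = 10.83 × 1.406 ≈ 15.22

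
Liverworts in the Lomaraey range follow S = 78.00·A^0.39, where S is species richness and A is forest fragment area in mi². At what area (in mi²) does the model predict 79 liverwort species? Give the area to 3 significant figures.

79 = 78 × A^0.39  ⇒  A^0.39 = 79/78 = 1.013
ln A = ln(1.013) / 0.39 = 0.0127 / 0.39 = 0.0327
A = e^0.0327 ≈ 1.033 mi²

1.03 mi²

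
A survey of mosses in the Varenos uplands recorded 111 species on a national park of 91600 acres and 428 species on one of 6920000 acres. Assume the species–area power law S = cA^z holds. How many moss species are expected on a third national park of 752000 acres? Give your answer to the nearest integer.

214

z = ln(428/111) / ln(6920000/91600) = 1.3496 / 4.3247 = 0.3121
c = 111 / 91600^0.3121 = 111 / 35.35 = 3.14
S₃ = 3.14 × 752000^0.3121 = 3.14 × 68.19 ≈ 214.1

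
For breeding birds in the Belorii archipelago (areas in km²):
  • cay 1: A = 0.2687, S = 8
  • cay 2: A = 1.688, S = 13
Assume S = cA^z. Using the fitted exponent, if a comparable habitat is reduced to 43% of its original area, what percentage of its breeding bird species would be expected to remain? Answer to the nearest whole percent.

z = ln(13/8) / ln(1.688/0.2687) = 0.4855 / 1.8377 = 0.2642
S_new/S_old = (A_new/A_old)^z = 0.43^0.2642 = exp(0.2642 × -0.8440) = 0.8001

80%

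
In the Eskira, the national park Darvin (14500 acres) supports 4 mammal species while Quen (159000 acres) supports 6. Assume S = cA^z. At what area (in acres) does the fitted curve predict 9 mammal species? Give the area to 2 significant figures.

1700000 acres

z = ln(6/4) / ln(159000/14500) = 0.4055 / 2.3948 = 0.1693
c = 4 / 14500^0.1693 = 4 / 5.065 = 0.7897
A = (9/0.7897)^(1/0.1693) ⇒ ln A = ln(11.4)/0.1693 = 14.3714
A = e^14.3714 ≈ 1743517 acres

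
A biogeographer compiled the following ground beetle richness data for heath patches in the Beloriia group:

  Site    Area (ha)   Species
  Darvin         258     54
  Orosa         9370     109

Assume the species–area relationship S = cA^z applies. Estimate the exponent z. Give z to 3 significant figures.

0.196

Taking logs: ln S = ln c + z ln A, so z = (ln S₂ − ln S₁)/(ln A₂ − ln A₁).
z = ln(109/54) / ln(9370/258) = ln(2.019) / ln(36.32) = 0.7024 / 3.5923 = 0.1955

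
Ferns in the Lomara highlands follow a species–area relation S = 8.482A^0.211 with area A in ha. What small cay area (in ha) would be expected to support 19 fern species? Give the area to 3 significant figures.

19 = 8.482 × A^0.211  ⇒  A^0.211 = 19/8.482 = 2.24
ln A = ln(2.24) / 0.211 = 0.8065 / 0.211 = 3.8222
A = e^3.8222 ≈ 45.71 ha

45.7 ha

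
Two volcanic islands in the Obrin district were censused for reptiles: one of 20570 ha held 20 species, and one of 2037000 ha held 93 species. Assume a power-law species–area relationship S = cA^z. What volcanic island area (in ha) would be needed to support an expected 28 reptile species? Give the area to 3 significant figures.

56300 ha

z = ln(93/20) / ln(2037000/20570) = 1.5369 / 4.5954 = 0.3344
c = 20 / 20570^0.3344 = 20 / 27.7 = 0.722
A = (28/0.722)^(1/0.3344) ⇒ ln A = ln(38.78)/0.3344 = 10.9377
A = e^10.9377 ≈ 56257 ha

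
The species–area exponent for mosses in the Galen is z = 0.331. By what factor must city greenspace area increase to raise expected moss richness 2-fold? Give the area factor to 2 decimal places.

(A₂/A₁)^0.331 = 2, so A₂/A₁ = 2^(1/0.331) = 2^3.021
ln(A₂/A₁) = ln 2 / 0.331 = 0.6931 / 0.331 = 2.0941
A₂/A₁ = e^2.0941 ≈ 8.118

8.12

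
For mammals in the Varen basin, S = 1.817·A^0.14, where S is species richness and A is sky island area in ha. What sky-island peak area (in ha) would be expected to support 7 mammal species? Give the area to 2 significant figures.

7 = 1.817 × A^0.14  ⇒  A^0.14 = 7/1.817 = 3.853
ln A = ln(3.853) / 0.14 = 1.3487 / 0.14 = 9.6337
A = e^9.6337 ≈ 15271 ha

15000 ha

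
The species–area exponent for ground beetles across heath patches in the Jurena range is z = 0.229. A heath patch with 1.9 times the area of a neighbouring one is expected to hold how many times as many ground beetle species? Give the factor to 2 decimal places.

S₂/S₁ = (A₂/A₁)^z = 1.9^0.229
ln(S₂/S₁) = 0.229 × ln 1.9 = 0.229 × 0.6419 = 0.1470
S₂/S₁ = e^0.1470 ≈ 1.158

1.16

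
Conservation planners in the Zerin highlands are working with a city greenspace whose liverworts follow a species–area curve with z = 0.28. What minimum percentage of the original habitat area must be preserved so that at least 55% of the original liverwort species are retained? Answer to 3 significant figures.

Need (A_new/A_old)^0.28 = 0.55, so A_new/A_old = 0.55^(1/0.28) = 0.55^3.571
ln(A_new/A_old) = ln 0.55 / 0.28 = -0.5978 / 0.28 = -2.1351
A_new/A_old = e^-2.1351 ≈ 0.1182

11.8%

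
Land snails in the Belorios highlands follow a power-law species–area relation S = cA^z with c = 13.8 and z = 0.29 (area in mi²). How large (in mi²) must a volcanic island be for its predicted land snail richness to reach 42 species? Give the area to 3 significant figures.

46.4 mi²

42 = 13.8 × A^0.29  ⇒  A^0.29 = 42/13.8 = 3.043
ln A = ln(3.043) / 0.29 = 1.1130 / 0.29 = 3.8379
A = e^3.8379 ≈ 46.43 mi²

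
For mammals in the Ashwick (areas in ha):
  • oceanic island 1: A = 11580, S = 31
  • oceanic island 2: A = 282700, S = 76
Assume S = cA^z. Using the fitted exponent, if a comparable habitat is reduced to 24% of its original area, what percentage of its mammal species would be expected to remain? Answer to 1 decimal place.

67.0%

z = ln(76/31) / ln(282700/11580) = 0.8967 / 3.1951 = 0.2807
S_new/S_old = (A_new/A_old)^z = 0.24^0.2807 = exp(0.2807 × -1.4271) = 0.67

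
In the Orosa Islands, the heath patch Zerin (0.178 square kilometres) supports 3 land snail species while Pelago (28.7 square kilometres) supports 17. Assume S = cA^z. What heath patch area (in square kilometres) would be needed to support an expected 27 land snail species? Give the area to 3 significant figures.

z = ln(17/3) / ln(28.7/0.178) = 1.7346 / 5.0829 = 0.3413
c = 3 / 0.178^0.3413 = 3 / 0.5549 = 5.407
A = (27/5.407)^(1/0.3413) ⇒ ln A = ln(4.994)/0.3413 = 4.7125
A = e^4.7125 ≈ 111.3 square kilometres

111 square kilometres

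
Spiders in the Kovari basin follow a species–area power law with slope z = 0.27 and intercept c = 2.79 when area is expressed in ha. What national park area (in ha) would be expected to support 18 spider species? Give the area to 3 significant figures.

18 = 2.79 × A^0.27  ⇒  A^0.27 = 18/2.79 = 6.452
ln A = ln(6.452) / 0.27 = 1.8643 / 0.27 = 6.9049
A = e^6.9049 ≈ 997.2 ha

997 ha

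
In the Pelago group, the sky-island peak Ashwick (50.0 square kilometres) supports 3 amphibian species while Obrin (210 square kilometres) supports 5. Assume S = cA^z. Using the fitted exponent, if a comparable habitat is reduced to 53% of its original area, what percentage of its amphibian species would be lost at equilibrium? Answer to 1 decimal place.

z = ln(5/3) / ln(210/50) = 0.5108 / 1.4351 = 0.3560
S_new/S_old = (A_new/A_old)^z = 0.53^0.3560 = exp(0.3560 × -0.6349) = 0.7977
Fraction lost = 1 − 0.7977 = 0.2023

20.2%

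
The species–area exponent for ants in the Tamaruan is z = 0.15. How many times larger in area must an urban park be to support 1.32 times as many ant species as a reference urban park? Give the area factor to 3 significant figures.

6.37

(A₂/A₁)^0.15 = 1.32, so A₂/A₁ = 1.32^(1/0.15) = 1.32^6.667
ln(A₂/A₁) = ln 1.32 / 0.15 = 0.2776 / 0.15 = 1.8509
A₂/A₁ = e^1.8509 ≈ 6.365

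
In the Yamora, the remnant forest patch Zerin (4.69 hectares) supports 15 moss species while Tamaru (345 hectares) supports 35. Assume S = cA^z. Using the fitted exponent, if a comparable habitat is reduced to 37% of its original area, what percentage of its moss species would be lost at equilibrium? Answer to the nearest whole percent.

z = ln(35/15) / ln(345/4.69) = 0.8473 / 4.2981 = 0.1971
S_new/S_old = (A_new/A_old)^z = 0.37^0.1971 = exp(0.1971 × -0.9943) = 0.822
Fraction lost = 1 − 0.822 = 0.178

18%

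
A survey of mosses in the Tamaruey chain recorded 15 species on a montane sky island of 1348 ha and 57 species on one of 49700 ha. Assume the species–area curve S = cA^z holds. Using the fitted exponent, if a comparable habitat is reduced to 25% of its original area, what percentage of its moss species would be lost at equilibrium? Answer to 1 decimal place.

z = ln(57/15) / ln(49700/1348) = 1.3350 / 3.6074 = 0.3701
S_new/S_old = (A_new/A_old)^z = 0.25^0.3701 = exp(0.3701 × -1.3863) = 0.5987
Fraction lost = 1 − 0.5987 = 0.4013

40.1%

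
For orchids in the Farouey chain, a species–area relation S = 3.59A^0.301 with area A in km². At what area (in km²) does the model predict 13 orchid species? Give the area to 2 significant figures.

72 km²

13 = 3.59 × A^0.301  ⇒  A^0.301 = 13/3.59 = 3.621
ln A = ln(3.621) / 0.301 = 1.2868 / 0.301 = 4.2751
A = e^4.2751 ≈ 71.89 km²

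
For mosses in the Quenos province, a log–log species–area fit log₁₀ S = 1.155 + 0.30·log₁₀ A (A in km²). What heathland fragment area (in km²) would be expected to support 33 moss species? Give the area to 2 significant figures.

16 km²

33 = 14.29 × A^0.3  ⇒  A^0.3 = 33/14.29 = 2.309
ln A = ln(2.309) / 0.3 = 0.8370 / 0.3 = 2.7901
A = e^2.7901 ≈ 16.28 km²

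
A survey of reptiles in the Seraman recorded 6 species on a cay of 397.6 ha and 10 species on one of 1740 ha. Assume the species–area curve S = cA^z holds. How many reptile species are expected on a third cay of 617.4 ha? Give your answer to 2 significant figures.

z = ln(10/6) / ln(1740/397.6) = 0.5108 / 1.4762 = 0.3460
c = 6 / 397.6^0.3460 = 6 / 7.934 = 0.7562
S₃ = 0.7562 × 617.4^0.3460 = 0.7562 × 9.24 ≈ 6.987

7.0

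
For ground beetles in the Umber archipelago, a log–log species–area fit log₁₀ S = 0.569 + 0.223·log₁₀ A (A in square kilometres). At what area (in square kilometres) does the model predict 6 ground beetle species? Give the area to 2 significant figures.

6 = 3.707 × A^0.223  ⇒  A^0.223 = 6/3.707 = 1.619
ln A = ln(1.619) / 0.223 = 0.4816 / 0.223 = 2.1596
A = e^2.1596 ≈ 8.668 square kilometres

8.7 square kilometres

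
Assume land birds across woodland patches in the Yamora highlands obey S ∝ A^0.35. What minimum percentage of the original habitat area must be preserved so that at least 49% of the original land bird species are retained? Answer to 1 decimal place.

Need (A_new/A_old)^0.35 = 0.49, so A_new/A_old = 0.49^(1/0.35) = 0.49^2.857
ln(A_new/A_old) = ln 0.49 / 0.35 = -0.7133 / 0.35 = -2.0381
A_new/A_old = e^-2.0381 ≈ 0.1303

13.0%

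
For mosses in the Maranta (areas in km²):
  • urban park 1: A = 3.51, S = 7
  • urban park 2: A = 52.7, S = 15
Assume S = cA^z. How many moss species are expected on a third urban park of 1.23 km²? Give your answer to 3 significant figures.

z = ln(15/7) / ln(52.7/3.51) = 0.7621 / 2.7090 = 0.2813
c = 7 / 3.51^0.2813 = 7 / 1.424 = 4.917
S₃ = 4.917 × 1.23^0.2813 = 4.917 × 1.06 ≈ 5.212

5.21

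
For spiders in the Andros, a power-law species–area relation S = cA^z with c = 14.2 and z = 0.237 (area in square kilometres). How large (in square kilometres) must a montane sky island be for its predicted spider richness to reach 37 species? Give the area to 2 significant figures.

57 square kilometres

37 = 14.2 × A^0.237  ⇒  A^0.237 = 37/14.2 = 2.606
ln A = ln(2.606) / 0.237 = 0.9577 / 0.237 = 4.0408
A = e^4.0408 ≈ 56.87 square kilometres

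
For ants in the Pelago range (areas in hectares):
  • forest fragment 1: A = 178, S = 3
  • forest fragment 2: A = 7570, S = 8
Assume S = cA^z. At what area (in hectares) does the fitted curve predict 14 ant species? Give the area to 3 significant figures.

64300 hectares

z = ln(8/3) / ln(7570/178) = 0.9808 / 3.7502 = 0.2615
c = 3 / 178^0.2615 = 3 / 3.878 = 0.7736
A = (14/0.7736)^(1/0.2615) ⇒ ln A = ln(18.1)/0.2615 = 11.0716
A = e^11.0716 ≈ 64320 hectares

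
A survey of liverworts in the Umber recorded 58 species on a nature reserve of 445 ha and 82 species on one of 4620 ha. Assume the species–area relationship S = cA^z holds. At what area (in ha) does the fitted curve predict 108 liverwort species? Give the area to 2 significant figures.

z = ln(82/58) / ln(4620/445) = 0.3463 / 2.3401 = 0.1480
c = 58 / 445^0.1480 = 58 / 2.465 = 23.53
A = (108/23.53)^(1/0.1480) ⇒ ln A = ln(4.591)/0.1480 = 10.2993
A = e^10.2993 ≈ 29713 ha

30000 ha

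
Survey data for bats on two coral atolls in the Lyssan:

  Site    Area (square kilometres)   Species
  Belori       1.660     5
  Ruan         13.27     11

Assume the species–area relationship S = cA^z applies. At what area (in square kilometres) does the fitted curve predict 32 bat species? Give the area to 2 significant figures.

z = ln(11/5) / ln(13.27/1.66) = 0.7885 / 2.0787 = 0.3793
c = 5 / 1.66^0.3793 = 5 / 1.212 = 4.126
A = (32/4.126)^(1/0.3793) ⇒ ln A = ln(7.757)/0.3793 = 5.4008
A = e^5.4008 ≈ 221.6 square kilometres

220 square kilometres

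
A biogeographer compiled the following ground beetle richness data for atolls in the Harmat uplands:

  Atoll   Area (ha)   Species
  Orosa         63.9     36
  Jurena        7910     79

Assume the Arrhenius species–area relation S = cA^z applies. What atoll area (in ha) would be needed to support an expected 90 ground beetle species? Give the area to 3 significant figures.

17600 ha

z = ln(79/36) / ln(7910/63.9) = 0.7859 / 4.8186 = 0.1631
c = 36 / 63.9^0.1631 = 36 / 1.97 = 18.27
A = (90/18.27)^(1/0.1631) ⇒ ln A = ln(4.925)/0.1631 = 9.7751
A = e^9.7751 ≈ 17591 ha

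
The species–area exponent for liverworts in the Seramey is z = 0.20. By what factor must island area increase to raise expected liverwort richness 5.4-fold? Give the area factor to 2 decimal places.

4591.65

(A₂/A₁)^0.2 = 5.4, so A₂/A₁ = 5.4^(1/0.2) = 5.4^5
ln(A₂/A₁) = ln 5.4 / 0.2 = 1.6864 / 0.2 = 8.4320
A₂/A₁ = e^8.4320 ≈ 4592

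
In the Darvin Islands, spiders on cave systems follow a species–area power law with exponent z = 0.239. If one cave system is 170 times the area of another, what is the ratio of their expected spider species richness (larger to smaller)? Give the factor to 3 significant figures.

3.41

S₂/S₁ = (A₂/A₁)^z = 170^0.239
ln(S₂/S₁) = 0.239 × ln 170 = 0.239 × 5.1358 = 1.2275
S₂/S₁ = e^1.2275 ≈ 3.413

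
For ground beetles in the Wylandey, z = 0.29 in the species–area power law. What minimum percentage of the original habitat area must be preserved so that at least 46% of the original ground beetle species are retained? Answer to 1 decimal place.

Need (A_new/A_old)^0.29 = 0.46, so A_new/A_old = 0.46^(1/0.29) = 0.46^3.448
ln(A_new/A_old) = ln 0.46 / 0.29 = -0.7765 / 0.29 = -2.6777
A_new/A_old = e^-2.6777 ≈ 0.06872

6.9%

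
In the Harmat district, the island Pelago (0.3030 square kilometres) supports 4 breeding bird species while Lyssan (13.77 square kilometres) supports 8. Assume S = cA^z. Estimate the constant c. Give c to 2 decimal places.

4.97

z = ln(S₂/S₁) / ln(A₂/A₁) = ln(8/4) / ln(13.77/0.303) = 0.6931 / 3.8165 = 0.1816
c = S₁ / A₁^z = 4 / 0.303^0.1816 = 4 / 0.805 = 4.969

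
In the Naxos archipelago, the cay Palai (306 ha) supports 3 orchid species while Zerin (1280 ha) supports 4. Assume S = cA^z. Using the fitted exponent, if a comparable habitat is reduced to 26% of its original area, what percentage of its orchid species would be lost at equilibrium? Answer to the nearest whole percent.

24%

z = ln(4/3) / ln(1280/306) = 0.2877 / 1.4310 = 0.2010
S_new/S_old = (A_new/A_old)^z = 0.26^0.2010 = exp(0.2010 × -1.3471) = 0.7628
Fraction lost = 1 − 0.7628 = 0.2372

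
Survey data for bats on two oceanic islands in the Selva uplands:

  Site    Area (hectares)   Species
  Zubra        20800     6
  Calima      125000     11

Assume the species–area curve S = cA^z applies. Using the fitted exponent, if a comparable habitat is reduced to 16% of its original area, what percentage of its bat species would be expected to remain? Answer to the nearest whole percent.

z = ln(11/6) / ln(125000/20800) = 0.6061 / 1.7934 = 0.3380
S_new/S_old = (A_new/A_old)^z = 0.16^0.3380 = exp(0.3380 × -1.8326) = 0.5383

54%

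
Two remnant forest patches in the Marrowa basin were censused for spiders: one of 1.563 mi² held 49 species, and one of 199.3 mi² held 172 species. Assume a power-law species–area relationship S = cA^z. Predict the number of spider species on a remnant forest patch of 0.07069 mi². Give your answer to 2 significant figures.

22

z = ln(172/49) / ln(199.3/1.563) = 1.2557 / 4.8482 = 0.2590
c = 49 / 1.563^0.2590 = 49 / 1.123 = 43.65
S₃ = 43.65 × 0.07069^0.2590 = 43.65 × 0.5035 ≈ 21.98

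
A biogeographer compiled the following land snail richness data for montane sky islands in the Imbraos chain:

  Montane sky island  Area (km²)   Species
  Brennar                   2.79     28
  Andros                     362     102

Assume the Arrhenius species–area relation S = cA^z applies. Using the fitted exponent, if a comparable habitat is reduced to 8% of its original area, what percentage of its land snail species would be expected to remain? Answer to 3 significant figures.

z = ln(102/28) / ln(362/2.79) = 1.2928 / 4.8656 = 0.2657
S_new/S_old = (A_new/A_old)^z = 0.08^0.2657 = exp(0.2657 × -2.5257) = 0.5112

51.1%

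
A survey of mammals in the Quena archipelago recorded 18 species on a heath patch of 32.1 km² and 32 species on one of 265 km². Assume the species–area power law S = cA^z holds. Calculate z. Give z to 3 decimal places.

Taking logs: ln S = ln c + z ln A, so z = (ln S₂ − ln S₁)/(ln A₂ − ln A₁).
z = ln(32/18) / ln(265/32.1) = ln(1.778) / ln(8.255) = 0.5754 / 2.1109 = 0.2726

0.273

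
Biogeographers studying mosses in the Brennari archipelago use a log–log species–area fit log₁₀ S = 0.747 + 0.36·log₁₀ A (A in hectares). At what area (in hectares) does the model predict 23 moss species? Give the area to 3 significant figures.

23 = 5.585 × A^0.36  ⇒  A^0.36 = 23/5.585 = 4.118
ln A = ln(4.118) / 0.36 = 1.4155 / 0.36 = 3.9318
A = e^3.9318 ≈ 51 hectares

51.0 hectares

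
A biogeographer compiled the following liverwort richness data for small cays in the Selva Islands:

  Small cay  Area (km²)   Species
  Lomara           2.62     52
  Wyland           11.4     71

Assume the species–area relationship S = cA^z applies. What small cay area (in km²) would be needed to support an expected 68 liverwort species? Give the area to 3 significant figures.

z = ln(71/52) / ln(11.4/2.62) = 0.3114 / 1.4704 = 0.2118
c = 52 / 2.62^0.2118 = 52 / 1.226 = 42.4
A = (68/42.4)^(1/0.2118) ⇒ ln A = ln(1.604)/0.2118 = 2.2298
A = e^2.2298 ≈ 9.298 km²

9.30 km²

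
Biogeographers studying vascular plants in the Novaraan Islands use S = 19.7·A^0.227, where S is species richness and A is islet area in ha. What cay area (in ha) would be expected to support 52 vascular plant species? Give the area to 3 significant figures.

52 = 19.7 × A^0.227  ⇒  A^0.227 = 52/19.7 = 2.64
ln A = ln(2.64) / 0.227 = 0.9706 / 0.227 = 4.2759
A = e^4.2759 ≈ 71.94 ha

71.9 ha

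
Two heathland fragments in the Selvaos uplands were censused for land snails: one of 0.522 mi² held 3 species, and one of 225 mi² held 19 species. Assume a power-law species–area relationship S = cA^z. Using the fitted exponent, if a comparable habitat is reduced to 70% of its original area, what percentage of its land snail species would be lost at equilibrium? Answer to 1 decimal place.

z = ln(19/3) / ln(225/0.522) = 1.8458 / 6.0662 = 0.3043
S_new/S_old = (A_new/A_old)^z = 0.7^0.3043 = exp(0.3043 × -0.3567) = 0.8972
Fraction lost = 1 − 0.8972 = 0.1028

10.3%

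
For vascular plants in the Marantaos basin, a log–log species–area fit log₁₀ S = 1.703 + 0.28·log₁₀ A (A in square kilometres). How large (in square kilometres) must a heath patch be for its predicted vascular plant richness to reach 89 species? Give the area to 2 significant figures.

89 = 50.47 × A^0.28  ⇒  A^0.28 = 89/50.47 = 1.764
ln A = ln(1.764) / 0.28 = 0.5673 / 0.28 = 2.0262
A = e^2.0262 ≈ 7.585 square kilometres

7.6 square kilometres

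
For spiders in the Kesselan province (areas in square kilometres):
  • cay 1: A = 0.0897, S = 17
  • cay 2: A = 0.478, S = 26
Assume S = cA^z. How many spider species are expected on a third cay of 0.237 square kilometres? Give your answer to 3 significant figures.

21.8

z = ln(26/17) / ln(0.478/0.0897) = 0.4249 / 1.6731 = 0.2539
c = 17 / 0.0897^0.2539 = 17 / 0.5421 = 31.36
S₃ = 31.36 × 0.237^0.2539 = 31.36 × 0.6938 ≈ 21.76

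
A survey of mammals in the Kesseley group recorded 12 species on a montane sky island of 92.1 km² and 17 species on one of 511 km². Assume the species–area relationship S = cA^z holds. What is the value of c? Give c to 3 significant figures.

z = ln(S₂/S₁) / ln(A₂/A₁) = ln(17/12) / ln(511/92.1) = 0.3483 / 1.7135 = 0.2033
c = S₁ / A₁^z = 12 / 92.1^0.2033 = 12 / 2.508 = 4.785

4.79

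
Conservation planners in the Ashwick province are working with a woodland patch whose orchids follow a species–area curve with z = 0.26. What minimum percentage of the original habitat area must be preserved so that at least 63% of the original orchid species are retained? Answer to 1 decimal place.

16.9%

Need (A_new/A_old)^0.26 = 0.63, so A_new/A_old = 0.63^(1/0.26) = 0.63^3.846
ln(A_new/A_old) = ln 0.63 / 0.26 = -0.4620 / 0.26 = -1.7771
A_new/A_old = e^-1.7771 ≈ 0.1691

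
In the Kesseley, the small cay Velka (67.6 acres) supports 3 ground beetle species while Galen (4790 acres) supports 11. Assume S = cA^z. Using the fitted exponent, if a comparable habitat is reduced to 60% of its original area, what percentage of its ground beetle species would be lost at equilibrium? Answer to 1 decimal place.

14.4%

z = ln(11/3) / ln(4790/67.6) = 1.2993 / 4.2607 = 0.3049
S_new/S_old = (A_new/A_old)^z = 0.6^0.3049 = exp(0.3049 × -0.5108) = 0.8558
Fraction lost = 1 − 0.8558 = 0.1442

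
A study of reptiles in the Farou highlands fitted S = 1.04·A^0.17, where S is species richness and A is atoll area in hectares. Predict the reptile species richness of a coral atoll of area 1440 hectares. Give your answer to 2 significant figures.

3.6

S = 1.04 × 1440^0.17
ln S = ln 1.04 + 0.17 × ln 1440 = 0.0392 + 0.17 × 7.2724 = 1.2755
S = e^1.2755 ≈ 3.581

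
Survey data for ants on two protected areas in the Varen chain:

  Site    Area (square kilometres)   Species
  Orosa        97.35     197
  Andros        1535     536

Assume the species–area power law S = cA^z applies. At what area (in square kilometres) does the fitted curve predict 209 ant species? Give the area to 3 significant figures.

115 square kilometres

z = ln(536/197) / ln(1535/97.35) = 1.0009 / 2.7580 = 0.3629
c = 197 / 97.35^0.3629 = 197 / 5.268 = 37.4
A = (209/37.4)^(1/0.3629) ⇒ ln A = ln(5.588)/0.3629 = 4.7412
A = e^4.7412 ≈ 114.6 square kilometres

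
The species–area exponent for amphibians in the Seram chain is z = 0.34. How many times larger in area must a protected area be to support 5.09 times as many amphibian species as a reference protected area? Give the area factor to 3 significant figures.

(A₂/A₁)^0.34 = 5.09, so A₂/A₁ = 5.09^(1/0.34) = 5.09^2.941
ln(A₂/A₁) = ln 5.09 / 0.34 = 1.6273 / 0.34 = 4.7861
A₂/A₁ = e^4.7861 ≈ 119.8

120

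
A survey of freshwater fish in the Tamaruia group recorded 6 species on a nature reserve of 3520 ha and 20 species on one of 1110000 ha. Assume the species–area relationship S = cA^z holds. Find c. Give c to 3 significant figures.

z = ln(S₂/S₁) / ln(A₂/A₁) = ln(20/6) / ln(1110000/3520) = 1.2040 / 5.7537 = 0.2093
c = S₁ / A₁^z = 6 / 3520^0.2093 = 6 / 5.522 = 1.086

1.09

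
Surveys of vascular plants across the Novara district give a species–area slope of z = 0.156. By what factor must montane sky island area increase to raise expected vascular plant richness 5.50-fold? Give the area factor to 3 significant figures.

(A₂/A₁)^0.156 = 5.5, so A₂/A₁ = 5.5^(1/0.156) = 5.5^6.41
ln(A₂/A₁) = ln 5.5 / 0.156 = 1.7047 / 0.156 = 10.9279
A₂/A₁ = e^10.9279 ≈ 55708

55700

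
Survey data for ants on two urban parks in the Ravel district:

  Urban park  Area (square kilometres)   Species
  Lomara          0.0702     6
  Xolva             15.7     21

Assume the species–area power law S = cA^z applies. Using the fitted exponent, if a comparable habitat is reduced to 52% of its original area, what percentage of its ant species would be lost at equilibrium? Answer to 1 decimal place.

z = ln(21/6) / ln(15.7/0.0702) = 1.2528 / 5.4101 = 0.2316
S_new/S_old = (A_new/A_old)^z = 0.52^0.2316 = exp(0.2316 × -0.6539) = 0.8595
Fraction lost = 1 − 0.8595 = 0.1405

14.1%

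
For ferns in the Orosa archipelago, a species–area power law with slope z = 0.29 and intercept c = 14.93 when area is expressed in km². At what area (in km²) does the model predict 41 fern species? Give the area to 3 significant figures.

32.6 km²

41 = 14.93 × A^0.29  ⇒  A^0.29 = 41/14.93 = 2.746
ln A = ln(2.746) / 0.29 = 1.0102 / 0.29 = 3.4834
A = e^3.4834 ≈ 32.57 km²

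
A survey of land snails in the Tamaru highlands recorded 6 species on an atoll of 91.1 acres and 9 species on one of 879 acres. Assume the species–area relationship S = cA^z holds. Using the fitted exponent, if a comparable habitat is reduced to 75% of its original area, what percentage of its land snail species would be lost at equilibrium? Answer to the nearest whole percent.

z = ln(9/6) / ln(879/91.1) = 0.4055 / 2.2668 = 0.1789
S_new/S_old = (A_new/A_old)^z = 0.75^0.1789 = exp(0.1789 × -0.2877) = 0.9498
Fraction lost = 1 − 0.9498 = 0.05016

5%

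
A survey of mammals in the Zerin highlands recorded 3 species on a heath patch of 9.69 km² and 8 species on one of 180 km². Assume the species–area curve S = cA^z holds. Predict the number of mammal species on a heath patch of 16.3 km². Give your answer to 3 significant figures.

3.57

z = ln(8/3) / ln(180/9.69) = 0.9808 / 2.9219 = 0.3357
c = 3 / 9.69^0.3357 = 3 / 2.143 = 1.4
S₃ = 1.4 × 16.3^0.3357 = 1.4 × 2.552 ≈ 3.572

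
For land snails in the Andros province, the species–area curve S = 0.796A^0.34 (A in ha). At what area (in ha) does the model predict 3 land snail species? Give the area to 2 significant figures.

3 = 0.796 × A^0.34  ⇒  A^0.34 = 3/0.796 = 3.769
ln A = ln(3.769) / 0.34 = 1.3268 / 0.34 = 3.9023
A = e^3.9023 ≈ 49.51 ha

50 ha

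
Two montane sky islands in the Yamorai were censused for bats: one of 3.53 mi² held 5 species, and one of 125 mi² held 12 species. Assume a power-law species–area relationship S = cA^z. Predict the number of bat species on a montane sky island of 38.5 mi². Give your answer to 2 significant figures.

z = ln(12/5) / ln(125/3.53) = 0.8755 / 3.5670 = 0.2454
c = 5 / 3.53^0.2454 = 5 / 1.363 = 3.669
S₃ = 3.669 × 38.5^0.2454 = 3.669 × 2.45 ≈ 8.988

9.0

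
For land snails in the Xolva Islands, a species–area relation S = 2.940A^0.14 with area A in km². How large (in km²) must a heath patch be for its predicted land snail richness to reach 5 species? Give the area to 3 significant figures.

44.4 km²

5 = 2.94 × A^0.14  ⇒  A^0.14 = 5/2.94 = 1.701
ln A = ln(1.701) / 0.14 = 0.5310 / 0.14 = 3.7931
A = e^3.7931 ≈ 44.39 km²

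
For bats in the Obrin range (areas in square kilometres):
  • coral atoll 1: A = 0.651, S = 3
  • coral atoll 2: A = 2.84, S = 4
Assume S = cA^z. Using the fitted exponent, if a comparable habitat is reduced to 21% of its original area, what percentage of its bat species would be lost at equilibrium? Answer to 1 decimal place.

z = ln(4/3) / ln(2.84/0.651) = 0.2877 / 1.4730 = 0.1953
S_new/S_old = (A_new/A_old)^z = 0.21^0.1953 = exp(0.1953 × -1.5606) = 0.7373
Fraction lost = 1 − 0.7373 = 0.2627

26.3%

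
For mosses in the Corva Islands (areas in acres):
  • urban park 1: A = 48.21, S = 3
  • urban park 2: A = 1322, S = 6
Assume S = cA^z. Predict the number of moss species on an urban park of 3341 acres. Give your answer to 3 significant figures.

7.29

z = ln(6/3) / ln(1322/48.21) = 0.6931 / 3.3113 = 0.2093
c = 3 / 48.21^0.2093 = 3 / 2.251 = 1.333
S₃ = 1.333 × 3341^0.2093 = 1.333 × 5.466 ≈ 7.285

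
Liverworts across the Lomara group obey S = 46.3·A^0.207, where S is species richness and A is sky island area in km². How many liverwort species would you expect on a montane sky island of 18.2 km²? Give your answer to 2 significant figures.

S = 46.3 × 18.2^0.207
ln S = ln 46.3 + 0.207 × ln 18.2 = 3.8351 + 0.207 × 2.9014 = 4.4357
S = e^4.4357 ≈ 84.41

84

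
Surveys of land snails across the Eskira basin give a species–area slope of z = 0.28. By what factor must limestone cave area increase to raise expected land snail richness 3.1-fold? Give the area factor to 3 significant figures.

(A₂/A₁)^0.28 = 3.1, so A₂/A₁ = 3.1^(1/0.28) = 3.1^3.571
ln(A₂/A₁) = ln 3.1 / 0.28 = 1.1314 / 0.28 = 4.0407
A₂/A₁ = e^4.0407 ≈ 56.87

56.9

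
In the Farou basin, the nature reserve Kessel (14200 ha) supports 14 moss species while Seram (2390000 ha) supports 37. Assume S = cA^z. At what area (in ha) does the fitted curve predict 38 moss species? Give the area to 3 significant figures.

2750000 ha

z = ln(37/14) / ln(2390000/14200) = 0.9719 / 5.1258 = 0.1896
c = 14 / 14200^0.1896 = 14 / 6.127 = 2.285
A = (38/2.285)^(1/0.1896) ⇒ ln A = ln(16.63)/0.1896 = 14.8275
A = e^14.8275 ≈ 2750953 ha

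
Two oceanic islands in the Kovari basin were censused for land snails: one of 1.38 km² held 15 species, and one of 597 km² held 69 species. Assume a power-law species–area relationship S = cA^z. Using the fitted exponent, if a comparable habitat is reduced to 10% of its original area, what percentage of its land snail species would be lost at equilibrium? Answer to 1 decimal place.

43.9%

z = ln(69/15) / ln(597/1.38) = 1.5261 / 6.0698 = 0.2514
S_new/S_old = (A_new/A_old)^z = 0.1^0.2514 = exp(0.2514 × -2.3026) = 0.5605
Fraction lost = 1 − 0.5605 = 0.4395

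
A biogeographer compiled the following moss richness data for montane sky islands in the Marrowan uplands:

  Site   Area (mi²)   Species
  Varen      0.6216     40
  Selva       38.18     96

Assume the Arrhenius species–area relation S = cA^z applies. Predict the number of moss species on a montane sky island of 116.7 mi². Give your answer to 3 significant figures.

122

z = ln(96/40) / ln(38.18/0.6216) = 0.8755 / 4.1178 = 0.2126
c = 40 / 0.6216^0.2126 = 40 / 0.9039 = 44.25
S₃ = 44.25 × 116.7^0.2126 = 44.25 × 2.751 ≈ 121.7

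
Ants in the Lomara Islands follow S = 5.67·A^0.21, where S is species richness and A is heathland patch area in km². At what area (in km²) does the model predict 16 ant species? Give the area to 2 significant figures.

16 = 5.67 × A^0.21  ⇒  A^0.21 = 16/5.67 = 2.822
ln A = ln(2.822) / 0.21 = 1.0374 / 0.21 = 4.9400
A = e^4.9400 ≈ 139.8 km²

140 km²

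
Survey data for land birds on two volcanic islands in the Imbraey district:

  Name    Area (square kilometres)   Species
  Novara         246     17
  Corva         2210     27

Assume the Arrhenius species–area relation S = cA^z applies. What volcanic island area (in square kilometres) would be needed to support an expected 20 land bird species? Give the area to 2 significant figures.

530 square kilometres

z = ln(27/17) / ln(2210/246) = 0.4626 / 2.1954 = 0.2107
c = 17 / 246^0.2107 = 17 / 3.19 = 5.329
A = (20/5.329)^(1/0.2107) ⇒ ln A = ln(3.753)/0.2107 = 6.2766
A = e^6.2766 ≈ 532 square kilometres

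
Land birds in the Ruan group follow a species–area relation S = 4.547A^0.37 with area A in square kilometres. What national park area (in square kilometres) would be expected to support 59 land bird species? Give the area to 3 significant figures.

59 = 4.547 × A^0.37  ⇒  A^0.37 = 59/4.547 = 12.98
ln A = ln(12.98) / 0.37 = 2.5631 / 0.37 = 6.9272
A = e^6.9272 ≈ 1020 square kilometres

1020 square kilometres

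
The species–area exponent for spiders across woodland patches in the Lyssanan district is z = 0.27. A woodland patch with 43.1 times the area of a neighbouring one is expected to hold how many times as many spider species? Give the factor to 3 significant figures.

2.76

S₂/S₁ = (A₂/A₁)^z = 43.1^0.27
ln(S₂/S₁) = 0.27 × ln 43.1 = 0.27 × 3.7635 = 1.0162
S₂/S₁ = e^1.0162 ≈ 2.763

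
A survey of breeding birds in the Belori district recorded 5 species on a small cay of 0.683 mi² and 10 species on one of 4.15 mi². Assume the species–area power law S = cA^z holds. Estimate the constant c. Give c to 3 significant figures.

z = ln(S₂/S₁) / ln(A₂/A₁) = ln(10/5) / ln(4.15/0.683) = 0.6931 / 1.8044 = 0.3841
c = S₁ / A₁^z = 5 / 0.683^0.3841 = 5 / 0.8638 = 5.789

5.79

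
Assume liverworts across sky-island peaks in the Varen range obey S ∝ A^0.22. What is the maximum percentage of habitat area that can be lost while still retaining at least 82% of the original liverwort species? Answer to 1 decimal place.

Need (A_new/A_old)^0.22 = 0.82, so A_new/A_old = 0.82^(1/0.22) = 0.82^4.545
ln(A_new/A_old) = ln 0.82 / 0.22 = -0.1985 / 0.22 = -0.9020
A_new/A_old = e^-0.9020 ≈ 0.4057
Fraction that can be lost = 1 − 0.4057 = 0.5943

59.4%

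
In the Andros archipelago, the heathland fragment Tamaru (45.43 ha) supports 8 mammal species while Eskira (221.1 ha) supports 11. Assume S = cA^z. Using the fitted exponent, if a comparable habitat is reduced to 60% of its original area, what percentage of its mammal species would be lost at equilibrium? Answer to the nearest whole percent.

10%

z = ln(11/8) / ln(221.1/45.43) = 0.3185 / 1.5824 = 0.2012
S_new/S_old = (A_new/A_old)^z = 0.6^0.2012 = exp(0.2012 × -0.5108) = 0.9023
Fraction lost = 1 − 0.9023 = 0.09769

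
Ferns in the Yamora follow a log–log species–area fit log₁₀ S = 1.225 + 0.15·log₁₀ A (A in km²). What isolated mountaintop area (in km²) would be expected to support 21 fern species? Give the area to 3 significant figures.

4.45 km²

21 = 16.79 × A^0.15  ⇒  A^0.15 = 21/16.79 = 1.251
ln A = ln(1.251) / 0.15 = 0.2239 / 0.15 = 1.4924
A = e^1.4924 ≈ 4.448 km²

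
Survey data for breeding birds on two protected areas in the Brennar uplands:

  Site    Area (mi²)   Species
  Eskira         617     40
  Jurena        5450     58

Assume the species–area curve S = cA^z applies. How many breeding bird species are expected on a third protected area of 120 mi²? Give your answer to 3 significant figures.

30.3

z = ln(58/40) / ln(5450/617) = 0.3716 / 2.1785 = 0.1706
c = 40 / 617^0.1706 = 40 / 2.992 = 13.37
S₃ = 13.37 × 120^0.1706 = 13.37 × 2.263 ≈ 30.25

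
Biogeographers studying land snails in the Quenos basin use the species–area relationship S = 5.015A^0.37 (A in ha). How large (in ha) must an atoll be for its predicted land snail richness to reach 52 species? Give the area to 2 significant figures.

560 ha

52 = 5.015 × A^0.37  ⇒  A^0.37 = 52/5.015 = 10.37
ln A = ln(10.37) / 0.37 = 2.3388 / 0.37 = 6.3211
A = e^6.3211 ≈ 556.2 ha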